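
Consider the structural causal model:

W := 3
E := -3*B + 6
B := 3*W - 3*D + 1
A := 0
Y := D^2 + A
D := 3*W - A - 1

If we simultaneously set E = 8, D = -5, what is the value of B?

Under do(E = 8, D = -5), each intervened variable's structural equation is replaced by its fixed value.
B = 3*W - 3*D + 1  [with W=3, D=-5]  = 25

25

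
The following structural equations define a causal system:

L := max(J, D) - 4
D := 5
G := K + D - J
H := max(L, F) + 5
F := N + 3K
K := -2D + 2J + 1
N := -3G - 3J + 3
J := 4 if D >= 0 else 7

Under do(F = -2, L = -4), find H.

The joint intervention fixes F = -2, L = -4, removing each variable's own equation.
H = max(L, F) + 5  [with L=-4, F=-2]  = 3

3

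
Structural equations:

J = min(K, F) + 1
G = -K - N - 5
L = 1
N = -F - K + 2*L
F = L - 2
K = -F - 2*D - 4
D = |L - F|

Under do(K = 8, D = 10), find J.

0

The joint intervention fixes K = 8, D = 10, removing each variable's own equation.
F = L - 2  [with L=1]  = -1
J = min(K, F) + 1  [with K=8, F=-1]  = 0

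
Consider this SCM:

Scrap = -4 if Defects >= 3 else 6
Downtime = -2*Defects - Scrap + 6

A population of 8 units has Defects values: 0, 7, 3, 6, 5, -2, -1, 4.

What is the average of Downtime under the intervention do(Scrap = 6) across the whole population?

-5.5

The intervention sets Scrap=6 in all 8 units regardless of Defects. Recomputing Downtime per unit gives 0, -14, -6, -12, -10, 4, 2, -8; average -5.5.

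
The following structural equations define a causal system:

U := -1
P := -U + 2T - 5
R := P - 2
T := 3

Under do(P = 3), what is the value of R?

The intervention breaks the incoming arrows to P: P := -U + 2T - 5 no longer applies, and P = 3.
R = P - 2  [with P=3]  = 1

1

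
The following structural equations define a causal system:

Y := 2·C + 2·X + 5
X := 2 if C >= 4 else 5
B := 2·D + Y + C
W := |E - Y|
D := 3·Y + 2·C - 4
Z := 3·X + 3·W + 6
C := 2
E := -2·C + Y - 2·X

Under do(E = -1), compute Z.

do(E=-1) replaces the equation E := -2·C + Y - 2·X with the constant E = -1.
X = 2 if C >= 4 else 5  [with C=2]  = 5
Y = 2·C + 2·X + 5  [with C=2, X=5]  = 19
W = |E - Y|  [with E=-1, Y=19]  = 20
Z = 3·X + 3·W + 6  [with X=5, W=20]  = 81

81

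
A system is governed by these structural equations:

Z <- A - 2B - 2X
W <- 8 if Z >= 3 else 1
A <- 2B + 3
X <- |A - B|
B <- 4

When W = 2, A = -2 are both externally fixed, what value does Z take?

-22

Setting W = 2, A = -2 by intervention discards those variables' equations.
X = |A - B|  [with A=-2, B=4]  = 6
Z = A - 2B - 2X  [with A=-2, B=4, X=6]  = -22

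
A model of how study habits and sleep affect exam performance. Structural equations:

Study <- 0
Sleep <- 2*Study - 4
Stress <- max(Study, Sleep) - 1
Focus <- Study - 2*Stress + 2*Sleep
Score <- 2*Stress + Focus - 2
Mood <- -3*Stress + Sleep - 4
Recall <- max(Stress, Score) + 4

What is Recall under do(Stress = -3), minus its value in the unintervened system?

The intervention breaks the incoming arrows to Stress: Stress <- max(Study, Sleep) - 1 no longer applies, and Stress = -3.
Sleep = 2*Study - 4  [with Study=0]  = -4
Focus = Study - 2*Stress + 2*Sleep  [with Study=0, Stress=-3, Sleep=-4]  = -2
Score = 2*Stress + Focus - 2  [with Stress=-3, Focus=-2]  = -10
Recall = max(Stress, Score) + 4  [with Stress=-3, Score=-10]  = 1
Without intervention: Sleep = 2*Study - 4  [with Study=0]  = -4; Stress = max(Study, Sleep) - 1  [with Study=0, Sleep=-4]  = -1; Focus = Study - 2*Stress + 2*Sleep  [with Study=0, Stress=-1, Sleep=-4]  = -6; Score = 2*Stress + Focus - 2  [with Stress=-1, Focus=-6]  = -10; Recall = max(Stress, Score) + 4  [with Stress=-1, Score=-10]  = 3.
Change = 1 − 3 = -2.

-2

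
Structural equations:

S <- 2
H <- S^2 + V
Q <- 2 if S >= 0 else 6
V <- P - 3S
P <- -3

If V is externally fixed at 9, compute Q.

2

do(V=9) replaces the equation V <- P - 3S with the constant V = 9.
Q is not downstream of the intervention, so its value is determined by the original equations.
Q = 2 if S >= 0 else 6  [with S=2]  = 2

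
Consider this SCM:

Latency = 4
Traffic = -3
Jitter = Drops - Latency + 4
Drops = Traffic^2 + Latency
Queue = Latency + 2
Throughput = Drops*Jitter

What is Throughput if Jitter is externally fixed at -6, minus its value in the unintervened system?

The intervention breaks the incoming arrows to Jitter: Jitter = Drops - Latency + 4 no longer applies, and Jitter = -6.
Drops = Traffic^2 + Latency  [with Traffic=-3, Latency=4]  = 13
Throughput = Drops*Jitter  [with Drops=13, Jitter=-6]  = -78
Without intervention: Drops = Traffic^2 + Latency  [with Traffic=-3, Latency=4]  = 13; Jitter = Drops - Latency + 4  [with Drops=13, Latency=4]  = 13; Throughput = Drops*Jitter  [with Drops=13, Jitter=13]  = 169.
Change = -78 − 169 = -247.

-247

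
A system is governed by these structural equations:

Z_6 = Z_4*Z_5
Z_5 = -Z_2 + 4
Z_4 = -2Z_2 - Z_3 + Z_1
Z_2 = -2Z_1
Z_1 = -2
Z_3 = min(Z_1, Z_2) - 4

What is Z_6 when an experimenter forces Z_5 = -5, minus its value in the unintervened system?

The intervention breaks the incoming arrows to Z_5: Z_5 = -Z_2 + 4 no longer applies, and Z_5 = -5.
Z_2 = -2Z_1  [with Z_1=-2]  = 4
Z_3 = min(Z_1, Z_2) - 4  [with Z_1=-2, Z_2=4]  = -6
Z_4 = -2Z_2 - Z_3 + Z_1  [with Z_2=4, Z_3=-6, Z_1=-2]  = -4
Z_6 = Z_4*Z_5  [with Z_4=-4, Z_5=-5]  = 20
Without intervention: Z_2 = -2Z_1  [with Z_1=-2]  = 4; Z_3 = min(Z_1, Z_2) - 4  [with Z_1=-2, Z_2=4]  = -6; Z_4 = -2Z_2 - Z_3 + Z_1  [with Z_2=4, Z_3=-6, Z_1=-2]  = -4; Z_5 = -Z_2 + 4  [with Z_2=4]  = 0; Z_6 = Z_4*Z_5  [with Z_4=-4, Z_5=0]  = 0.
Change = 20 − 0 = 20.

20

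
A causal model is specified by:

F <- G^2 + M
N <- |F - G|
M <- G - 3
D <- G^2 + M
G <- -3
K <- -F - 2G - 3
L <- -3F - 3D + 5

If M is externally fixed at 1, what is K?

do(M=1) replaces the equation M <- G - 3 with the constant M = 1.
F = G^2 + M  [with G=-3, M=1]  = 10
K = -F - 2G - 3  [with F=10, G=-3]  = -7

-7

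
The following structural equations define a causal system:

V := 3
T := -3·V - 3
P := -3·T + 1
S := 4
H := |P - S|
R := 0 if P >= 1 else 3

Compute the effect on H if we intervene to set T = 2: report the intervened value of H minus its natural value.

-24

do(T=2) replaces the equation T := -3·V - 3 with the constant T = 2.
P = -3·T + 1  [with T=2]  = -5
H = |P - S|  [with P=-5, S=4]  = 9
Without intervention: T = -3·V - 3  [with V=3]  = -12; P = -3·T + 1  [with T=-12]  = 37; H = |P - S|  [with P=37, S=4]  = 33.
Change = 9 − 33 = -24.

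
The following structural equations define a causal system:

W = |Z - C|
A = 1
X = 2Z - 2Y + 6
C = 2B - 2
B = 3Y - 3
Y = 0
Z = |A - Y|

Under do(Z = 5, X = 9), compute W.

13

Under do(Z = 5, X = 9), each intervened variable's structural equation is replaced by its fixed value.
B = 3Y - 3  [with Y=0]  = -3
C = 2B - 2  [with B=-3]  = -8
W = |Z - C|  [with Z=5, C=-8]  = 13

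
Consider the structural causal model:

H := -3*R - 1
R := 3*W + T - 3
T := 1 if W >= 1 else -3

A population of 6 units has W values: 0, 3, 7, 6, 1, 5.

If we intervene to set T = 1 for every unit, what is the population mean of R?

Every unit gets T=1 under the intervention. R values become -2, 7, 19, 16, 1, 13; E[R|do(T=1)] = 9.

9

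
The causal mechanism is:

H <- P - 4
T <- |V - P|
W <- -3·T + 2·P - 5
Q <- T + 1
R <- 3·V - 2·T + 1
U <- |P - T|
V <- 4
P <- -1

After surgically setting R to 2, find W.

-22

The intervention breaks the incoming arrows to R: R <- 3·V - 2·T + 1 no longer applies, and R = 2.
W is not downstream of the intervention, so its value is determined by the original equations.
T = |V - P|  [with V=4, P=-1]  = 5
W = -3·T + 2·P - 5  [with T=5, P=-1]  = -22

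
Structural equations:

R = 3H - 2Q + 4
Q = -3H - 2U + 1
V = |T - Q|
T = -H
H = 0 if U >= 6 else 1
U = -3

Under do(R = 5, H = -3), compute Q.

Setting R = 5, H = -3 by intervention discards those variables' equations.
Q = -3H - 2U + 1  [with H=-3, U=-3]  = 16

16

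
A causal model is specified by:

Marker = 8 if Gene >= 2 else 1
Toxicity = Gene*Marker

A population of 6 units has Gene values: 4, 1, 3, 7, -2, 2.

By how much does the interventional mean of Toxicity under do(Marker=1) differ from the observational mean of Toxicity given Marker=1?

3

do(Marker=1) breaks Marker's dependence on Gene. With Marker=1 fixed, Toxicity across the units is 4, 1, 3, 7, -2, 2, mean 2.5.
Observing Marker=1 restricts to units where Marker's equation naturally yields 1: Gene ∈ {1, -2}. In that subpopulation Toxicity = 1, -2, mean -0.5.
Difference = 2.5 − (-0.5) = 3.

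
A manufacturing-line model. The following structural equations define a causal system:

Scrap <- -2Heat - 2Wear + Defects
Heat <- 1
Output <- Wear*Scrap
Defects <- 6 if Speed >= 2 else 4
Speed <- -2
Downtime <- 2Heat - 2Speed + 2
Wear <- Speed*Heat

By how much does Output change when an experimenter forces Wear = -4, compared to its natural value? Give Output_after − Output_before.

The intervention breaks the incoming arrows to Wear: Wear <- Speed*Heat no longer applies, and Wear = -4.
Defects = 6 if Speed >= 2 else 4  [with Speed=-2]  = 4
Scrap = -2Heat - 2Wear + Defects  [with Heat=1, Wear=-4, Defects=4]  = 10
Output = Wear*Scrap  [with Wear=-4, Scrap=10]  = -40
Without intervention: Wear = Speed*Heat  [with Speed=-2, Heat=1]  = -2; Defects = 6 if Speed >= 2 else 4  [with Speed=-2]  = 4; Scrap = -2Heat - 2Wear + Defects  [with Heat=1, Wear=-2, Defects=4]  = 6; Output = Wear*Scrap  [with Wear=-2, Scrap=6]  = -12.
Change = -40 − (-12) = -28.

-28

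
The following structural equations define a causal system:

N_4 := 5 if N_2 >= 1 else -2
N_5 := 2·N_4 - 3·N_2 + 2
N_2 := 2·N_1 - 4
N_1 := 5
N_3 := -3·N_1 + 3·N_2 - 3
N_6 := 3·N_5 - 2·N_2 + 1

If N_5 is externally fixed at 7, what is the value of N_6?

The intervention breaks the incoming arrows to N_5: N_5 := 2·N_4 - 3·N_2 + 2 no longer applies, and N_5 = 7.
N_2 = 2·N_1 - 4  [with N_1=5]  = 6
N_6 = 3·N_5 - 2·N_2 + 1  [with N_5=7, N_2=6]  = 10

10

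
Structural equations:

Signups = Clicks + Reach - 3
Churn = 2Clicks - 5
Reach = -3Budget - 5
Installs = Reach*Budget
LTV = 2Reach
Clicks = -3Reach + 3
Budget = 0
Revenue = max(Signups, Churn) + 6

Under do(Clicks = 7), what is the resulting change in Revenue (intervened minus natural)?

The intervention breaks the incoming arrows to Clicks: Clicks = -3Reach + 3 no longer applies, and Clicks = 7.
Reach = -3Budget - 5  [with Budget=0]  = -5
Signups = Clicks + Reach - 3  [with Clicks=7, Reach=-5]  = -1
Churn = 2Clicks - 5  [with Clicks=7]  = 9
Revenue = max(Signups, Churn) + 6  [with Signups=-1, Churn=9]  = 15
Without intervention: Reach = -3Budget - 5  [with Budget=0]  = -5; Clicks = -3Reach + 3  [with Reach=-5]  = 18; Signups = Clicks + Reach - 3  [with Clicks=18, Reach=-5]  = 10; Churn = 2Clicks - 5  [with Clicks=18]  = 31; Revenue = max(Signups, Churn) + 6  [with Signups=10, Churn=31]  = 37.
Change = 15 − 37 = -22.

-22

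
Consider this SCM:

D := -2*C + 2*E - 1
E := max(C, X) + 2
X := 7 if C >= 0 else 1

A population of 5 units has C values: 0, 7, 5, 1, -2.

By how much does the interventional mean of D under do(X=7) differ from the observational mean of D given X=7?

2.1

Every unit gets X=7 under the intervention. D values become 17, 3, 7, 15, 21; E[D|do(X=7)] = 12.6.
Observing X=7 restricts to units where X's equation naturally yields 7: C ∈ {0, 7, 5, 1}. In that subpopulation D = 17, 3, 7, 15, mean 10.5.
Difference = 12.6 − 10.5 = 2.1.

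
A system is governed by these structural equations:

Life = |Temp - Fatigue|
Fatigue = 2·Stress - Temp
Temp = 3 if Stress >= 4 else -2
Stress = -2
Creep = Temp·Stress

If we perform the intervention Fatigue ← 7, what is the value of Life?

Intervening sets Fatigue = 7 and removes its equation (Fatigue = 2·Stress - Temp).
Temp = 3 if Stress >= 4 else -2  [with Stress=-2]  = -2
Life = |Temp - Fatigue|  [with Temp=-2, Fatigue=7]  = 9

9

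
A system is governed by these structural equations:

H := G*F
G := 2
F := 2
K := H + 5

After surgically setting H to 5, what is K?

The intervention breaks the incoming arrows to H: H := G*F no longer applies, and H = 5.
K = H + 5  [with H=5]  = 10

10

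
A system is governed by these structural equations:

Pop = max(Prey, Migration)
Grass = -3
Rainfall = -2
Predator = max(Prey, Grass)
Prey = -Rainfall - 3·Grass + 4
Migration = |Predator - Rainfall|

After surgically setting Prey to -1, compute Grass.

-3

Under do(Prey=-1), the mechanism Prey = -Rainfall - 3·Grass + 4 is discarded; Prey is fixed at -1.
Since Grass is not a descendant of the intervened variable, it is unaffected.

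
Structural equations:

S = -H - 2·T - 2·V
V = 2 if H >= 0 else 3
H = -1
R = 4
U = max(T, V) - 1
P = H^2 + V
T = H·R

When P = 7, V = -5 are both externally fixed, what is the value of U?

Under do(P = 7, V = -5), each intervened variable's structural equation is replaced by its fixed value.
T = H·R  [with H=-1, R=4]  = -4
U = max(T, V) - 1  [with T=-4, V=-5]  = -5

-5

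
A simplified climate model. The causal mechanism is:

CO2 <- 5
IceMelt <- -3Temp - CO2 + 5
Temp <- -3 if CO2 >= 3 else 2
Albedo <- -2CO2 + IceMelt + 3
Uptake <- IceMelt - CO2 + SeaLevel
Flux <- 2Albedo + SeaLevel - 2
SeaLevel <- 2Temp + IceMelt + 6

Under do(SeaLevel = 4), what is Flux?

The intervention breaks the incoming arrows to SeaLevel: SeaLevel <- 2Temp + IceMelt + 6 no longer applies, and SeaLevel = 4.
Temp = -3 if CO2 >= 3 else 2  [with CO2=5]  = -3
IceMelt = -3Temp - CO2 + 5  [with Temp=-3, CO2=5]  = 9
Albedo = -2CO2 + IceMelt + 3  [with CO2=5, IceMelt=9]  = 2
Flux = 2Albedo + SeaLevel - 2  [with Albedo=2, SeaLevel=4]  = 6

6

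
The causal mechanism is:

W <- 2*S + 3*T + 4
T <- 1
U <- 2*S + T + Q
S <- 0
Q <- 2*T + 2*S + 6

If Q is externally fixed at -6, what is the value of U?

-5

The intervention breaks the incoming arrows to Q: Q <- 2*T + 2*S + 6 no longer applies, and Q = -6.
U = 2*S + T + Q  [with S=0, T=1, Q=-6]  = -5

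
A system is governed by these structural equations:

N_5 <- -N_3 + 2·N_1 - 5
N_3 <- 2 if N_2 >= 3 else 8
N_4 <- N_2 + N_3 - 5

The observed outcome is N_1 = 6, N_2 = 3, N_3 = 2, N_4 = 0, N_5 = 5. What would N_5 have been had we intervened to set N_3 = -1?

do(N_3=-1) replaces the equation N_3 <- 2 if N_2 >= 3 else 8 with the constant N_3 = -1.
N_5 = -N_3 + 2·N_1 - 5  [with N_3=-1, N_1=6]  = 8

8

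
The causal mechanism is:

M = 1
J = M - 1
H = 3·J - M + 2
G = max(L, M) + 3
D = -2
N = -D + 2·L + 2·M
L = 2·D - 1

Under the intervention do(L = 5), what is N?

14

do(L=5) replaces the equation L = 2·D - 1 with the constant L = 5.
N = -D + 2·L + 2·M  [with D=-2, L=5, M=1]  = 14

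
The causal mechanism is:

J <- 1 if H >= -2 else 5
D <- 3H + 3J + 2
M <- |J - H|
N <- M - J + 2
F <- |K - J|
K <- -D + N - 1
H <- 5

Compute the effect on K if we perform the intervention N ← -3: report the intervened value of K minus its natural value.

-8

Under do(N=-3), the mechanism N <- M - J + 2 is discarded; N is fixed at -3.
J = 1 if H >= -2 else 5  [with H=5]  = 1
D = 3H + 3J + 2  [with H=5, J=1]  = 20
K = -D + N - 1  [with D=20, N=-3]  = -24
Without intervention: J = 1 if H >= -2 else 5  [with H=5]  = 1; M = |J - H|  [with J=1, H=5]  = 4; N = M - J + 2  [with M=4, J=1]  = 5; D = 3H + 3J + 2  [with H=5, J=1]  = 20; K = -D + N - 1  [with D=20, N=5]  = -16.
Change = -24 − (-16) = -8.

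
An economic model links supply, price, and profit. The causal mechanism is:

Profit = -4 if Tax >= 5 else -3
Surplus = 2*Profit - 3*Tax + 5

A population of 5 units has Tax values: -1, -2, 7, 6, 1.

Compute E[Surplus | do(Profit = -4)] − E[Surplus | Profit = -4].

12.9

do(Profit=-4) breaks Profit's dependence on Tax. With Profit=-4 fixed, Surplus across the units is 0, 3, -24, -21, -6, mean -9.6.
E[Surplus|Profit=-4] averages over only the 2 units with Profit=-4 (Tax = 7, 6): Surplus = -24, -21, mean -22.5.
Difference = -9.6 − (-22.5) = 12.9.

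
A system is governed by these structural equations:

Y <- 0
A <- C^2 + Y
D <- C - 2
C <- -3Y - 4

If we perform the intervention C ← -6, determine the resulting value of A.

The intervention breaks the incoming arrows to C: C <- -3Y - 4 no longer applies, and C = -6.
A = C^2 + Y  [with C=-6, Y=0]  = 36

36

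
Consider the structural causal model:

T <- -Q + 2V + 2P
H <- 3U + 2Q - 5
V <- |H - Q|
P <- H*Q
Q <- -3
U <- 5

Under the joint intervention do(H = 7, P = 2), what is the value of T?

Setting H = 7, P = 2 by intervention discards those variables' equations.
V = |H - Q|  [with H=7, Q=-3]  = 10
T = -Q + 2V + 2P  [with Q=-3, V=10, P=2]  = 27

27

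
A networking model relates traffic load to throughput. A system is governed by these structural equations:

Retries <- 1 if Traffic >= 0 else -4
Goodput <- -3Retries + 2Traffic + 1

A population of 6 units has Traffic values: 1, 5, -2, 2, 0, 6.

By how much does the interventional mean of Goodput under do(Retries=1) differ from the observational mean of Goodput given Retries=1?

-1.6

The intervention sets Retries=1 in all 6 units regardless of Traffic. Recomputing Goodput per unit gives 0, 8, -6, 2, -2, 10; average 2.
Observing Retries=1 restricts to units where Retries's equation naturally yields 1: Traffic ∈ {1, 5, 2, 0, 6}. In that subpopulation Goodput = 0, 8, 2, -2, 10, mean 3.6.
Difference = 2 − 3.6 = -1.6.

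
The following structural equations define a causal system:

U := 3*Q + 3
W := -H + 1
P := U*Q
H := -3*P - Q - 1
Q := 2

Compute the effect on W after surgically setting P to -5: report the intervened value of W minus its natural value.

do(P=-5) replaces the equation P := U*Q with the constant P = -5.
H = -3*P - Q - 1  [with P=-5, Q=2]  = 12
W = -H + 1  [with H=12]  = -11
Without intervention: U = 3*Q + 3  [with Q=2]  = 9; P = U*Q  [with U=9, Q=2]  = 18; H = -3*P - Q - 1  [with P=18, Q=2]  = -57; W = -H + 1  [with H=-57]  = 58.
Change = -11 − 58 = -69.

-69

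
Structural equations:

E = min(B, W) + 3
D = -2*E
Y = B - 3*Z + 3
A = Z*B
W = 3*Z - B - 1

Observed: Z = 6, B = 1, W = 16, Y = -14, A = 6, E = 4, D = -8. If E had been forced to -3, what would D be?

6

Intervening sets E = -3 and removes its equation (E = min(B, W) + 3).
D = -2*E  [with E=-3]  = 6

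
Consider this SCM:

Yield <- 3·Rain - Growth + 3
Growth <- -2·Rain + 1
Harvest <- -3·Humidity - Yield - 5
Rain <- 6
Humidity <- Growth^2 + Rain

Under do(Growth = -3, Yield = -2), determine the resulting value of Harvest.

-48

Setting Growth = -3, Yield = -2 by intervention discards those variables' equations.
Humidity = Growth^2 + Rain  [with Growth=-3, Rain=6]  = 15
Harvest = -3·Humidity - Yield - 5  [with Humidity=15, Yield=-2]  = -48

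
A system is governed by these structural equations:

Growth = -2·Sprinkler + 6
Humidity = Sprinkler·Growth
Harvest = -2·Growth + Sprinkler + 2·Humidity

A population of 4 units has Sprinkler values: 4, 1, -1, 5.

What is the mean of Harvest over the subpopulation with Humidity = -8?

-20.5

E[Harvest|Humidity=-8] averages over only the 2 units with Humidity=-8 (Sprinkler = 4, -1): Harvest = -8, -33, mean -20.5.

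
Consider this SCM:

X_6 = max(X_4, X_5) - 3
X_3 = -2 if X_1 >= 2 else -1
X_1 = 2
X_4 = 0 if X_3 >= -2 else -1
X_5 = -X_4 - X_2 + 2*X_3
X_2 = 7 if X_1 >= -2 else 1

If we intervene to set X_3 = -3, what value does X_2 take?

Under do(X_3=-3), the mechanism X_3 = -2 if X_1 >= 2 else -1 is discarded; X_3 is fixed at -3.
Since X_2 is not a descendant of the intervened variable, it is unaffected.
X_2 = 7 if X_1 >= -2 else 1  [with X_1=2]  = 7

7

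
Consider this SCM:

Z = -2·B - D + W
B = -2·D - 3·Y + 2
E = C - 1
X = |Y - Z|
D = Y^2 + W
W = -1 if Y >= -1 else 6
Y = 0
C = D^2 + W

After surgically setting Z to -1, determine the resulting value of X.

1

Intervening sets Z = -1 and removes its equation (Z = -2·B - D + W).
X = |Y - Z|  [with Y=0, Z=-1]  = 1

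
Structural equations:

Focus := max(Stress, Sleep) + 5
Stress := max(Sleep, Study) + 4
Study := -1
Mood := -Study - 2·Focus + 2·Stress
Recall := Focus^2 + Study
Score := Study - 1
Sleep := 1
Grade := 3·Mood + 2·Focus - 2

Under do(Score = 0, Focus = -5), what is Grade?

51

Under do(Score = 0, Focus = -5), each intervened variable's structural equation is replaced by its fixed value.
Stress = max(Sleep, Study) + 4  [with Sleep=1, Study=-1]  = 5
Mood = -Study - 2·Focus + 2·Stress  [with Study=-1, Focus=-5, Stress=5]  = 21
Grade = 3·Mood + 2·Focus - 2  [with Mood=21, Focus=-5]  = 51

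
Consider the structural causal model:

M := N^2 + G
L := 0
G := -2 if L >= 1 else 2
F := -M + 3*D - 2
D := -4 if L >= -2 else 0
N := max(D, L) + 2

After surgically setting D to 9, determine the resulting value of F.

The intervention breaks the incoming arrows to D: D := -4 if L >= -2 else 0 no longer applies, and D = 9.
G = -2 if L >= 1 else 2  [with L=0]  = 2
N = max(D, L) + 2  [with D=9, L=0]  = 11
M = N^2 + G  [with N=11, G=2]  = 123
F = -M + 3*D - 2  [with M=123, D=9]  = -98

-98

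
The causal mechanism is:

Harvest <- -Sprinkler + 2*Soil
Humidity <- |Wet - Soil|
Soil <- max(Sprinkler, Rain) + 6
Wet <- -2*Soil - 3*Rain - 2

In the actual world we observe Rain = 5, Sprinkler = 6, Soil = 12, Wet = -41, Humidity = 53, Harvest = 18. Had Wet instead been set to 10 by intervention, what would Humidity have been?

Intervening sets Wet = 10 and removes its equation (Wet <- -2*Soil - 3*Rain - 2).
Soil = max(Sprinkler, Rain) + 6  [with Sprinkler=6, Rain=5]  = 12
Humidity = |Wet - Soil|  [with Wet=10, Soil=12]  = 2

2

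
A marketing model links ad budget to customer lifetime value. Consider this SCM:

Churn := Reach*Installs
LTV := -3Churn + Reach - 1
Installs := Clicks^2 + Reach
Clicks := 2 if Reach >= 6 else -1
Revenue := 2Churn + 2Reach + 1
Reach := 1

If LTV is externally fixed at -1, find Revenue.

do(LTV=-1) replaces the equation LTV := -3Churn + Reach - 1 with the constant LTV = -1.
Since Revenue is not a descendant of the intervened variable, it is unaffected.
Clicks = 2 if Reach >= 6 else -1  [with Reach=1]  = -1
Installs = Clicks^2 + Reach  [with Clicks=-1, Reach=1]  = 2
Churn = Reach*Installs  [with Reach=1, Installs=2]  = 2
Revenue = 2Churn + 2Reach + 1  [with Churn=2, Reach=1]  = 7

7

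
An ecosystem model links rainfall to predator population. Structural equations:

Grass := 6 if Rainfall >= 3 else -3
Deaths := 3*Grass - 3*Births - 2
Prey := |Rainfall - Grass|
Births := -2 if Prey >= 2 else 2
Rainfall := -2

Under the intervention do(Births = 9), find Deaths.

-38

Intervening sets Births = 9 and removes its equation (Births := -2 if Prey >= 2 else 2).
Grass = 6 if Rainfall >= 3 else -3  [with Rainfall=-2]  = -3
Deaths = 3*Grass - 3*Births - 2  [with Grass=-3, Births=9]  = -38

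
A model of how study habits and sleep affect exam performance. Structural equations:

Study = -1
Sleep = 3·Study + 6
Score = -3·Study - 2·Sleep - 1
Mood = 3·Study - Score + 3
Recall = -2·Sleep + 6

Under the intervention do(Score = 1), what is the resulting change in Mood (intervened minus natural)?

-5

The intervention breaks the incoming arrows to Score: Score = -3·Study - 2·Sleep - 1 no longer applies, and Score = 1.
Mood = 3·Study - Score + 3  [with Study=-1, Score=1]  = -1
Without intervention: Sleep = 3·Study + 6  [with Study=-1]  = 3; Score = -3·Study - 2·Sleep - 1  [with Study=-1, Sleep=3]  = -4; Mood = 3·Study - Score + 3  [with Study=-1, Score=-4]  = 4.
Change = -1 − 4 = -5.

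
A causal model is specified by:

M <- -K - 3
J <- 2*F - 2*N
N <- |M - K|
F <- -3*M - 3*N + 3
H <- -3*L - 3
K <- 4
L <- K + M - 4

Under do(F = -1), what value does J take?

-24

The intervention breaks the incoming arrows to F: F <- -3*M - 3*N + 3 no longer applies, and F = -1.
M = -K - 3  [with K=4]  = -7
N = |M - K|  [with M=-7, K=4]  = 11
J = 2*F - 2*N  [with F=-1, N=11]  = -24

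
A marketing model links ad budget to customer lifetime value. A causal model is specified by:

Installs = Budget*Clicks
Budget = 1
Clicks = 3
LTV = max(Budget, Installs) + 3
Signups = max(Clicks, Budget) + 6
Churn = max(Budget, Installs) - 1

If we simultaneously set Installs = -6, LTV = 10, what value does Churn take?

The joint intervention fixes Installs = -6, LTV = 10, removing each variable's own equation.
Churn = max(Budget, Installs) - 1  [with Budget=1, Installs=-6]  = 0

0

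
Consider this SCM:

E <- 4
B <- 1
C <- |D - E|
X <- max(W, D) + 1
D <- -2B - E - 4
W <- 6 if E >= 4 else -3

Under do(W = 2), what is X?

Under do(W=2), the mechanism W <- 6 if E >= 4 else -3 is discarded; W is fixed at 2.
D = -2B - E - 4  [with B=1, E=4]  = -10
X = max(W, D) + 1  [with W=2, D=-10]  = 3

3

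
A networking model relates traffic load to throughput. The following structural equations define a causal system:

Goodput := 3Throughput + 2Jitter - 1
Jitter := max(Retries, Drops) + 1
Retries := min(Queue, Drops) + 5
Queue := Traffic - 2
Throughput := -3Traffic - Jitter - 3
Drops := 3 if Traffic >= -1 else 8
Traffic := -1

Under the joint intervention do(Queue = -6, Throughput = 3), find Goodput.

Setting Queue = -6, Throughput = 3 by intervention discards those variables' equations.
Drops = 3 if Traffic >= -1 else 8  [with Traffic=-1]  = 3
Retries = min(Queue, Drops) + 5  [with Queue=-6, Drops=3]  = -1
Jitter = max(Retries, Drops) + 1  [with Retries=-1, Drops=3]  = 4
Goodput = 3Throughput + 2Jitter - 1  [with Throughput=3, Jitter=4]  = 16

16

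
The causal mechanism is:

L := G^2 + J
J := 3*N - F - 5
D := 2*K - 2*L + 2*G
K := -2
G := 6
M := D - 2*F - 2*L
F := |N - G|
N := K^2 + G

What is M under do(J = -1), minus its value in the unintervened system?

do(J=-1) replaces the equation J := 3*N - F - 5 with the constant J = -1.
N = K^2 + G  [with K=-2, G=6]  = 10
F = |N - G|  [with N=10, G=6]  = 4
L = G^2 + J  [with G=6, J=-1]  = 35
D = 2*K - 2*L + 2*G  [with K=-2, L=35, G=6]  = -62
M = D - 2*F - 2*L  [with D=-62, F=4, L=35]  = -140
Without intervention: N = K^2 + G  [with K=-2, G=6]  = 10; F = |N - G|  [with N=10, G=6]  = 4; J = 3*N - F - 5  [with N=10, F=4]  = 21; L = G^2 + J  [with G=6, J=21]  = 57; D = 2*K - 2*L + 2*G  [with K=-2, L=57, G=6]  = -106; M = D - 2*F - 2*L  [with D=-106, F=4, L=57]  = -228.
Change = -140 − (-228) = 88.

88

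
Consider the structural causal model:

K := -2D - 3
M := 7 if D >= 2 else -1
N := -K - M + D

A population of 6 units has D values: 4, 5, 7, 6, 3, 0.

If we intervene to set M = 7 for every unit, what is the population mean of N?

8.5

Under do(M=7), M's equation is replaced by M=7 for every unit. Per-unit N: 8, 11, 17, 14, 5, -4. Mean = 8.5.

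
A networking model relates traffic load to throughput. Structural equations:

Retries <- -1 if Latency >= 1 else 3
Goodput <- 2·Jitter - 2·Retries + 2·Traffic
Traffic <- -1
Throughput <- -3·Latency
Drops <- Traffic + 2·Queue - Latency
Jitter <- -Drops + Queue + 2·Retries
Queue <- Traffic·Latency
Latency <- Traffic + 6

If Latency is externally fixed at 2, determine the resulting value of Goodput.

6

do(Latency=2) replaces the equation Latency <- Traffic + 6 with the constant Latency = 2.
Queue = Traffic·Latency  [with Traffic=-1, Latency=2]  = -2
Drops = Traffic + 2·Queue - Latency  [with Traffic=-1, Queue=-2, Latency=2]  = -7
Retries = -1 if Latency >= 1 else 3  [with Latency=2]  = -1
Jitter = -Drops + Queue + 2·Retries  [with Drops=-7, Queue=-2, Retries=-1]  = 3
Goodput = 2·Jitter - 2·Retries + 2·Traffic  [with Jitter=3, Retries=-1, Traffic=-1]  = 6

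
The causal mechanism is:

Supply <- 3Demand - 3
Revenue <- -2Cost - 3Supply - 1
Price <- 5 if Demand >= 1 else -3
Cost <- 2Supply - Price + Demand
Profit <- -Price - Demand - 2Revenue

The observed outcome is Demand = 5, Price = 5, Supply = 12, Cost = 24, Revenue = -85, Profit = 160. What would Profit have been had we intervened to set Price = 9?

140

Under do(Price=9), the mechanism Price <- 5 if Demand >= 1 else -3 is discarded; Price is fixed at 9.
Supply = 3Demand - 3  [with Demand=5]  = 12
Cost = 2Supply - Price + Demand  [with Supply=12, Price=9, Demand=5]  = 20
Revenue = -2Cost - 3Supply - 1  [with Cost=20, Supply=12]  = -77
Profit = -Price - Demand - 2Revenue  [with Price=9, Demand=5, Revenue=-77]  = 140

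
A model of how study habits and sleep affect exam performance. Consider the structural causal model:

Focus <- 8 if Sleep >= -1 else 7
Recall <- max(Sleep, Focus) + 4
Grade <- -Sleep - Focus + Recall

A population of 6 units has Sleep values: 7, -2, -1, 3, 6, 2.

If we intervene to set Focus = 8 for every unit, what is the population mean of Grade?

1.5

Every unit gets Focus=8 under the intervention. Grade values become -3, 6, 5, 1, -2, 2; E[Grade|do(Focus=8)] = 1.5.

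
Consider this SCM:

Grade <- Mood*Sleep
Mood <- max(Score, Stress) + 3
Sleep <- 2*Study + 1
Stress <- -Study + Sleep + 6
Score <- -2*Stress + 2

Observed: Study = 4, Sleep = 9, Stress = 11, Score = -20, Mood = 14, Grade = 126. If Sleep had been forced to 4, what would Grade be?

Under do(Sleep=4), the mechanism Sleep <- 2*Study + 1 is discarded; Sleep is fixed at 4.
Stress = -Study + Sleep + 6  [with Study=4, Sleep=4]  = 6
Score = -2*Stress + 2  [with Stress=6]  = -10
Mood = max(Score, Stress) + 3  [with Score=-10, Stress=6]  = 9
Grade = Mood*Sleep  [with Mood=9, Sleep=4]  = 36

36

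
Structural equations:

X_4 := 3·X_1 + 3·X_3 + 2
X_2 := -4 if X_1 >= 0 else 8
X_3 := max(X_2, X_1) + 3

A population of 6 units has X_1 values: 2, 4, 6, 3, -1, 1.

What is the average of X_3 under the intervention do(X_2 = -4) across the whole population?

5.5

do(X_2=-4) breaks X_2's dependence on X_1. With X_2=-4 fixed, X_3 across the units is 5, 7, 9, 6, 2, 4, mean 5.5.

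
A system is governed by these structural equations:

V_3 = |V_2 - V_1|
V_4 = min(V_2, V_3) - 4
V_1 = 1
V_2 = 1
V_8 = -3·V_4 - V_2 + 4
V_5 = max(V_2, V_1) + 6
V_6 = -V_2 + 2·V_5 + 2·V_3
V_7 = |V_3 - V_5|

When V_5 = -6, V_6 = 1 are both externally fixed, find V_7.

6

Under do(V_5 = -6, V_6 = 1), each intervened variable's structural equation is replaced by its fixed value.
V_3 = |V_2 - V_1|  [with V_2=1, V_1=1]  = 0
V_7 = |V_3 - V_5|  [with V_3=0, V_5=-6]  = 6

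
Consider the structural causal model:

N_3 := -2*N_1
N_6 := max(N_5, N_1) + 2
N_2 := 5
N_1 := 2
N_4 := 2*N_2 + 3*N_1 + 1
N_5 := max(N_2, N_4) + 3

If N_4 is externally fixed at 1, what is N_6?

10

Under do(N_4=1), the mechanism N_4 := 2*N_2 + 3*N_1 + 1 is discarded; N_4 is fixed at 1.
N_5 = max(N_2, N_4) + 3  [with N_2=5, N_4=1]  = 8
N_6 = max(N_5, N_1) + 2  [with N_5=8, N_1=2]  = 10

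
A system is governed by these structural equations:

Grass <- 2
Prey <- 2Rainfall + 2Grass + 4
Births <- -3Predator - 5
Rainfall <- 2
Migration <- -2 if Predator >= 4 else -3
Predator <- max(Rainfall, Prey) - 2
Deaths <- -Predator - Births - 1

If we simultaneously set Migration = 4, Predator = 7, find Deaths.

18

Setting Migration = 4, Predator = 7 by intervention discards those variables' equations.
Births = -3Predator - 5  [with Predator=7]  = -26
Deaths = -Predator - Births - 1  [with Predator=7, Births=-26]  = 18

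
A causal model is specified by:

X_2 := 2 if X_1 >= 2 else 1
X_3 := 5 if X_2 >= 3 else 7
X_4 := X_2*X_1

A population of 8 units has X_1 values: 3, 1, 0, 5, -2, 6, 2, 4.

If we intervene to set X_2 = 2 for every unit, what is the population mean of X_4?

4.75

Every unit gets X_2=2 under the intervention. X_4 values become 6, 2, 0, 10, -4, 12, 4, 8; E[X_4|do(X_2=2)] = 4.75.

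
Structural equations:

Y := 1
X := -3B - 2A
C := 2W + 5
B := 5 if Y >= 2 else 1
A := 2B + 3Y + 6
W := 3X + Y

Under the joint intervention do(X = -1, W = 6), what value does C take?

17

The joint intervention fixes X = -1, W = 6, removing each variable's own equation.
C = 2W + 5  [with W=6]  = 17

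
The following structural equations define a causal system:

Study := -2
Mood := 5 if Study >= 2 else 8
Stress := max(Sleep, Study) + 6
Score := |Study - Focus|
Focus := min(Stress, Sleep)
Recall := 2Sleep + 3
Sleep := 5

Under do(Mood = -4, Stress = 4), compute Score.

6

Under do(Mood = -4, Stress = 4), each intervened variable's structural equation is replaced by its fixed value.
Focus = min(Stress, Sleep)  [with Stress=4, Sleep=5]  = 4
Score = |Study - Focus|  [with Study=-2, Focus=4]  = 6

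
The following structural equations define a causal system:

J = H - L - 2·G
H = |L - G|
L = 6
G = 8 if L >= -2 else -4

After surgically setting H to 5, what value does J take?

-17

The intervention breaks the incoming arrows to H: H = |L - G| no longer applies, and H = 5.
G = 8 if L >= -2 else -4  [with L=6]  = 8
J = H - L - 2·G  [with H=5, L=6, G=8]  = -17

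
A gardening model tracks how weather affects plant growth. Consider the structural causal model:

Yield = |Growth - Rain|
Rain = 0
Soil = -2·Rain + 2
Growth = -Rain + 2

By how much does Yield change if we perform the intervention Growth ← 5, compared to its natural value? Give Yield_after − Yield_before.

The intervention breaks the incoming arrows to Growth: Growth = -Rain + 2 no longer applies, and Growth = 5.
Yield = |Growth - Rain|  [with Growth=5, Rain=0]  = 5
Without intervention: Growth = -Rain + 2  [with Rain=0]  = 2; Yield = |Growth - Rain|  [with Growth=2, Rain=0]  = 2.
Change = 5 − 2 = 3.

3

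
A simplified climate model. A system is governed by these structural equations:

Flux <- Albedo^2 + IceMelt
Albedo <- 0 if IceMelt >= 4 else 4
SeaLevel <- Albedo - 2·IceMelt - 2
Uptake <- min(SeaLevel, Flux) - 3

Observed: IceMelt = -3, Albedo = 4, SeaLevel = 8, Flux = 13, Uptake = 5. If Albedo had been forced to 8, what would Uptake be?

9

do(Albedo=8) replaces the equation Albedo <- 0 if IceMelt >= 4 else 4 with the constant Albedo = 8.
SeaLevel = Albedo - 2·IceMelt - 2  [with Albedo=8, IceMelt=-3]  = 12
Flux = Albedo^2 + IceMelt  [with Albedo=8, IceMelt=-3]  = 61
Uptake = min(SeaLevel, Flux) - 3  [with SeaLevel=12, Flux=61]  = 9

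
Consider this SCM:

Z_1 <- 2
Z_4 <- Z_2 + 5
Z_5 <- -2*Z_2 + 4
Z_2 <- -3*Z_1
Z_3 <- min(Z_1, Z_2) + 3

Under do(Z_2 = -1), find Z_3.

The intervention breaks the incoming arrows to Z_2: Z_2 <- -3*Z_1 no longer applies, and Z_2 = -1.
Z_3 = min(Z_1, Z_2) + 3  [with Z_1=2, Z_2=-1]  = 2

2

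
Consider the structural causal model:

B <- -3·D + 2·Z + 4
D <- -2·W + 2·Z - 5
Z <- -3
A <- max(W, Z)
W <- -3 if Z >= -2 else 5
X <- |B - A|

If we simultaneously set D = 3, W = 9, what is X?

Setting D = 3, W = 9 by intervention discards those variables' equations.
A = max(W, Z)  [with W=9, Z=-3]  = 9
B = -3·D + 2·Z + 4  [with D=3, Z=-3]  = -11
X = |B - A|  [with B=-11, A=9]  = 20

20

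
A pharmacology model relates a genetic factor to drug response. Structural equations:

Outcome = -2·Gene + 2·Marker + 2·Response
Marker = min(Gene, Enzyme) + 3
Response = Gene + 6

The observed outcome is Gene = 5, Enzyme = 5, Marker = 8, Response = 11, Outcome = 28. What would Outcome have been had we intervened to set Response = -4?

Intervening sets Response = -4 and removes its equation (Response = Gene + 6).
Marker = min(Gene, Enzyme) + 3  [with Gene=5, Enzyme=5]  = 8
Outcome = -2·Gene + 2·Marker + 2·Response  [with Gene=5, Marker=8, Response=-4]  = -2

-2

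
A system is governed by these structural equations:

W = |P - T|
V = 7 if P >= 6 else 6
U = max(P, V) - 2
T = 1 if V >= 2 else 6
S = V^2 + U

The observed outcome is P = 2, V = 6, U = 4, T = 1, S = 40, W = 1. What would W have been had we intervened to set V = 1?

Under do(V=1), the mechanism V = 7 if P >= 6 else 6 is discarded; V is fixed at 1.
T = 1 if V >= 2 else 6  [with V=1]  = 6
W = |P - T|  [with P=2, T=6]  = 4

4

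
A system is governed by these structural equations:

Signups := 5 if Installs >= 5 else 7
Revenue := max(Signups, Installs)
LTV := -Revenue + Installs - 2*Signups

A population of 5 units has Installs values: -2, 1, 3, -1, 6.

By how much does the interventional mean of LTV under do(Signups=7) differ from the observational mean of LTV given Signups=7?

1.15

Under do(Signups=7), Signups's equation is replaced by Signups=7 for every unit. Per-unit LTV: -23, -20, -18, -22, -15. Mean = -19.6.
Observing Signups=7 restricts to units where Signups's equation naturally yields 7: Installs ∈ {-2, 1, 3, -1}. In that subpopulation LTV = -23, -20, -18, -22, mean -20.75.
Difference = -19.6 − (-20.75) = 1.15.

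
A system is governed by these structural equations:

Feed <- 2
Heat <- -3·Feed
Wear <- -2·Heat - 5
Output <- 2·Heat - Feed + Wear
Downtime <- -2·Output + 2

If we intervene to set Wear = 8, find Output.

-6

The intervention breaks the incoming arrows to Wear: Wear <- -2·Heat - 5 no longer applies, and Wear = 8.
Heat = -3·Feed  [with Feed=2]  = -6
Output = 2·Heat - Feed + Wear  [with Heat=-6, Feed=2, Wear=8]  = -6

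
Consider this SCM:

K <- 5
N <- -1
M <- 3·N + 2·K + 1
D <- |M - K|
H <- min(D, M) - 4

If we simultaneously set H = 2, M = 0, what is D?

5

Under do(H = 2, M = 0), each intervened variable's structural equation is replaced by its fixed value.
D = |M - K|  [with M=0, K=5]  = 5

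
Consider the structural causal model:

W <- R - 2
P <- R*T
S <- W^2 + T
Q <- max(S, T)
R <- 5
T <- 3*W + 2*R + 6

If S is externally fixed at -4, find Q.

25

The intervention breaks the incoming arrows to S: S <- W^2 + T no longer applies, and S = -4.
W = R - 2  [with R=5]  = 3
T = 3*W + 2*R + 6  [with W=3, R=5]  = 25
Q = max(S, T)  [with S=-4, T=25]  = 25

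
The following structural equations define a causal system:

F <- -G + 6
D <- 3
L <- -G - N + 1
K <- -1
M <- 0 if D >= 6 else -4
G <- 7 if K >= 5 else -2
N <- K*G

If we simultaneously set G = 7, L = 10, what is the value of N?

-7

The joint intervention fixes G = 7, L = 10, removing each variable's own equation.
N = K*G  [with K=-1, G=7]  = -7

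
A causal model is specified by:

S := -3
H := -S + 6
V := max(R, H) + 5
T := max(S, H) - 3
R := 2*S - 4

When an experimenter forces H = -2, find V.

3

do(H=-2) replaces the equation H := -S + 6 with the constant H = -2.
R = 2*S - 4  [with S=-3]  = -10
V = max(R, H) + 5  [with R=-10, H=-2]  = 3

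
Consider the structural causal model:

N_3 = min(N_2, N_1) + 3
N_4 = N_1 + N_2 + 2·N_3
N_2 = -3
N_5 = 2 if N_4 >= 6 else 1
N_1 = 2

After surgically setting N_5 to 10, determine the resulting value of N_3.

do(N_5=10) replaces the equation N_5 = 2 if N_4 >= 6 else 1 with the constant N_5 = 10.
N_3 is not downstream of the intervention, so its value is determined by the original equations.
N_3 = min(N_2, N_1) + 3  [with N_2=-3, N_1=2]  = 0

0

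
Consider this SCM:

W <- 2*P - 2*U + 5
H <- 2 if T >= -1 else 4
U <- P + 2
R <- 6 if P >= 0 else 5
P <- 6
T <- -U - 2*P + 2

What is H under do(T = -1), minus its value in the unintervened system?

-2

The intervention breaks the incoming arrows to T: T <- -U - 2*P + 2 no longer applies, and T = -1.
H = 2 if T >= -1 else 4  [with T=-1]  = 2
Without intervention: U = P + 2  [with P=6]  = 8; T = -U - 2*P + 2  [with U=8, P=6]  = -18; H = 2 if T >= -1 else 4  [with T=-18]  = 4.
Change = 2 − 4 = -2.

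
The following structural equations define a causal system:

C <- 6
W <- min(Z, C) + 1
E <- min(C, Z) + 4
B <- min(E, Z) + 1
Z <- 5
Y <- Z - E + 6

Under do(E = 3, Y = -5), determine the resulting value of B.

Setting E = 3, Y = -5 by intervention discards those variables' equations.
B = min(E, Z) + 1  [with E=3, Z=5]  = 4

4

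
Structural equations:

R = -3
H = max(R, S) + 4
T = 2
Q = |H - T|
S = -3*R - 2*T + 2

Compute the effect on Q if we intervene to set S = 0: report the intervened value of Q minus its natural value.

do(S=0) replaces the equation S = -3*R - 2*T + 2 with the constant S = 0.
H = max(R, S) + 4  [with R=-3, S=0]  = 4
Q = |H - T|  [with H=4, T=2]  = 2
Without intervention: S = -3*R - 2*T + 2  [with R=-3, T=2]  = 7; H = max(R, S) + 4  [with R=-3, S=7]  = 11; Q = |H - T|  [with H=11, T=2]  = 9.
Change = 2 − 9 = -7.

-7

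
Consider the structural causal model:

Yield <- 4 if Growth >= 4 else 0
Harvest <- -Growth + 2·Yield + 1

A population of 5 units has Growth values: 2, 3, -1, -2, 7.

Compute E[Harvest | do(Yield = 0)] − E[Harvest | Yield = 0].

do(Yield=0) breaks Yield's dependence on Growth. With Yield=0 fixed, Harvest across the units is -1, -2, 2, 3, -6, mean -0.8.
Conditioning on Yield=0 selects the 4 unit(s) with Growth ∈ {2, 3, -1, -2}. Their Harvest values: -1, -2, 2, 3. Mean = 0.5.
Difference = -0.8 − 0.5 = -1.3.

-1.3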